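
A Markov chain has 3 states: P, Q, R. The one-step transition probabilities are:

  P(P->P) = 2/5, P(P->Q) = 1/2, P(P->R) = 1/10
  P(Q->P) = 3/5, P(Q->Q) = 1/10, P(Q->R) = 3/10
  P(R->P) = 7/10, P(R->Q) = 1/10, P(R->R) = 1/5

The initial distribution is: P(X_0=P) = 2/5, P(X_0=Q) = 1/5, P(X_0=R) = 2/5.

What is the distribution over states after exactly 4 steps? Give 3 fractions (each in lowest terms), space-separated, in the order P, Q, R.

Propagating the distribution step by step (d_{t+1} = d_t * P):
d_0 = (P=2/5, Q=1/5, R=2/5)
  d_1[P] = 2/5*2/5 + 1/5*3/5 + 2/5*7/10 = 14/25
  d_1[Q] = 2/5*1/2 + 1/5*1/10 + 2/5*1/10 = 13/50
  d_1[R] = 2/5*1/10 + 1/5*3/10 + 2/5*1/5 = 9/50
d_1 = (P=14/25, Q=13/50, R=9/50)
  d_2[P] = 14/25*2/5 + 13/50*3/5 + 9/50*7/10 = 253/500
  d_2[Q] = 14/25*1/2 + 13/50*1/10 + 9/50*1/10 = 81/250
  d_2[R] = 14/25*1/10 + 13/50*3/10 + 9/50*1/5 = 17/100
d_2 = (P=253/500, Q=81/250, R=17/100)
  d_3[P] = 253/500*2/5 + 81/250*3/5 + 17/100*7/10 = 2579/5000
  d_3[Q] = 253/500*1/2 + 81/250*1/10 + 17/100*1/10 = 189/625
  d_3[R] = 253/500*1/10 + 81/250*3/10 + 17/100*1/5 = 909/5000
d_3 = (P=2579/5000, Q=189/625, R=909/5000)
  d_4[P] = 2579/5000*2/5 + 189/625*3/5 + 909/5000*7/10 = 25751/50000
  d_4[Q] = 2579/5000*1/2 + 189/625*1/10 + 909/5000*1/10 = 3829/12500
  d_4[R] = 2579/5000*1/10 + 189/625*3/10 + 909/5000*1/5 = 8933/50000
d_4 = (P=25751/50000, Q=3829/12500, R=8933/50000)

Answer: 25751/50000 3829/12500 8933/50000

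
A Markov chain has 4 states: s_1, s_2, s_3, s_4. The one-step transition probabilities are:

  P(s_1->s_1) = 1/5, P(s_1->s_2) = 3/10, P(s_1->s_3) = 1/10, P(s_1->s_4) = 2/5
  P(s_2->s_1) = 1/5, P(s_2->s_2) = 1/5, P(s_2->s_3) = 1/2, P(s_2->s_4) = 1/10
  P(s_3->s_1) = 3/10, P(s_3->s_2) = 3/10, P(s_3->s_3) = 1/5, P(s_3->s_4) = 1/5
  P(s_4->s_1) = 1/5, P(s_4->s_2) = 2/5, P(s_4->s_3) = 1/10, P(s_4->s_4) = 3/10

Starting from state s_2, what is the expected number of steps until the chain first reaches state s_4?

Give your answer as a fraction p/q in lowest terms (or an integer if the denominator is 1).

Answer: 1340/269

Derivation:
Let h_i = expected steps to first reach s_4 from state i.
Boundary: h_s_4 = 0.
First-step equations for the other states:
  h_s_1 = 1 + 1/5*h_s_1 + 3/10*h_s_2 + 1/10*h_s_3 + 2/5*h_s_4
  h_s_2 = 1 + 1/5*h_s_1 + 1/5*h_s_2 + 1/2*h_s_3 + 1/10*h_s_4
  h_s_3 = 1 + 3/10*h_s_1 + 3/10*h_s_2 + 1/5*h_s_3 + 1/5*h_s_4

Substituting h_s_4 = 0 and rearranging gives the linear system (I - Q) h = 1:
  [4/5, -3/10, -1/10] . (h_s_1, h_s_2, h_s_3) = 1
  [-1/5, 4/5, -1/2] . (h_s_1, h_s_2, h_s_3) = 1
  [-3/10, -3/10, 4/5] . (h_s_1, h_s_2, h_s_3) = 1

Solving yields:
  h_s_1 = 990/269
  h_s_2 = 1340/269
  h_s_3 = 1210/269

Starting state is s_2, so the expected hitting time is h_s_2 = 1340/269.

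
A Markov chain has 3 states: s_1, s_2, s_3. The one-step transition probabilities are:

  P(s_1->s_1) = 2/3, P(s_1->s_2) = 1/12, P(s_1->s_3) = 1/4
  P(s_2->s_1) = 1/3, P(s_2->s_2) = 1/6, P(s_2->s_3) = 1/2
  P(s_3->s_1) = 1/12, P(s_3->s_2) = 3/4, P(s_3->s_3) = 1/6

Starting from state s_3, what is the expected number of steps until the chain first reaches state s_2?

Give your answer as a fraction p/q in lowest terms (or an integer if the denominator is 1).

Answer: 60/37

Derivation:
Let h_i = expected steps to first reach s_2 from state i.
Boundary: h_s_2 = 0.
First-step equations for the other states:
  h_s_1 = 1 + 2/3*h_s_1 + 1/12*h_s_2 + 1/4*h_s_3
  h_s_3 = 1 + 1/12*h_s_1 + 3/4*h_s_2 + 1/6*h_s_3

Substituting h_s_2 = 0 and rearranging gives the linear system (I - Q) h = 1:
  [1/3, -1/4] . (h_s_1, h_s_3) = 1
  [-1/12, 5/6] . (h_s_1, h_s_3) = 1

Solving yields:
  h_s_1 = 156/37
  h_s_3 = 60/37

Starting state is s_3, so the expected hitting time is h_s_3 = 60/37.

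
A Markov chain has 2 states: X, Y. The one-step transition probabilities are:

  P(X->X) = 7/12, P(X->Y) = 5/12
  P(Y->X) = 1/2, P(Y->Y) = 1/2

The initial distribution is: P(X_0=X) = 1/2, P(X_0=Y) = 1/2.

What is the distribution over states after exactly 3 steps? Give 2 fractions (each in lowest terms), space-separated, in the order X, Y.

Answer: 1885/3456 1571/3456

Derivation:
Propagating the distribution step by step (d_{t+1} = d_t * P):
d_0 = (X=1/2, Y=1/2)
  d_1[X] = 1/2*7/12 + 1/2*1/2 = 13/24
  d_1[Y] = 1/2*5/12 + 1/2*1/2 = 11/24
d_1 = (X=13/24, Y=11/24)
  d_2[X] = 13/24*7/12 + 11/24*1/2 = 157/288
  d_2[Y] = 13/24*5/12 + 11/24*1/2 = 131/288
d_2 = (X=157/288, Y=131/288)
  d_3[X] = 157/288*7/12 + 131/288*1/2 = 1885/3456
  d_3[Y] = 157/288*5/12 + 131/288*1/2 = 1571/3456
d_3 = (X=1885/3456, Y=1571/3456)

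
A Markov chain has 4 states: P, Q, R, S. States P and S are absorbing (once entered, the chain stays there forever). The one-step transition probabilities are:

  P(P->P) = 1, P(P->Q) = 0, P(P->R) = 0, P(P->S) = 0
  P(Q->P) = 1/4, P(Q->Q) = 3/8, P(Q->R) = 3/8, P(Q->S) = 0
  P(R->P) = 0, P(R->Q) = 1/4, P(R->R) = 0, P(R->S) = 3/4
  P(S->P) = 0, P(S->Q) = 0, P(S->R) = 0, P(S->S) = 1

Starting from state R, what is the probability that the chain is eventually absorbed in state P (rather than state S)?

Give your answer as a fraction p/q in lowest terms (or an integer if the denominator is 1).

Let a_i = P(absorbed in P | start in state i).
Boundary conditions: a_P = 1, a_S = 0.
For each transient state i, a_i = sum_j P(i->j) * a_j:
  a_Q = 1/4*a_P + 3/8*a_Q + 3/8*a_R + 0*a_S
  a_R = 0*a_P + 1/4*a_Q + 0*a_R + 3/4*a_S

Substituting a_P = 1 and a_S = 0, rearrange to (I - Q) a = r where r[i] = P(i -> P):
  [5/8, -3/8] . (a_Q, a_R) = 1/4
  [-1/4, 1] . (a_Q, a_R) = 0

Solving yields:
  a_Q = 8/17
  a_R = 2/17

Starting state is R, so the absorption probability is a_R = 2/17.

Answer: 2/17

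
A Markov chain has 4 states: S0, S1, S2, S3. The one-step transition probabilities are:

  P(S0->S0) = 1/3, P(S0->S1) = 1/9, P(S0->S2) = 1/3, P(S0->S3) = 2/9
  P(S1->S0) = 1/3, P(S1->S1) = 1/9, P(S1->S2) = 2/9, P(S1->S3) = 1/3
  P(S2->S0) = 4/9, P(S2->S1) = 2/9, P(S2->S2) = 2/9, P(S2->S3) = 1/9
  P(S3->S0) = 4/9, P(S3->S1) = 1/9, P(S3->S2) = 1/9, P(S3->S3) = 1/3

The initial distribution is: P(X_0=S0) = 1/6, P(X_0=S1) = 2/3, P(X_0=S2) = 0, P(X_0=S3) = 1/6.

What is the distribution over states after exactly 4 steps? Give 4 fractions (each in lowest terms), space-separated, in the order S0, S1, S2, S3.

Propagating the distribution step by step (d_{t+1} = d_t * P):
d_0 = (S0=1/6, S1=2/3, S2=0, S3=1/6)
  d_1[S0] = 1/6*1/3 + 2/3*1/3 + 0*4/9 + 1/6*4/9 = 19/54
  d_1[S1] = 1/6*1/9 + 2/3*1/9 + 0*2/9 + 1/6*1/9 = 1/9
  d_1[S2] = 1/6*1/3 + 2/3*2/9 + 0*2/9 + 1/6*1/9 = 2/9
  d_1[S3] = 1/6*2/9 + 2/3*1/3 + 0*1/9 + 1/6*1/3 = 17/54
d_1 = (S0=19/54, S1=1/9, S2=2/9, S3=17/54)
  d_2[S0] = 19/54*1/3 + 1/9*1/3 + 2/9*4/9 + 17/54*4/9 = 191/486
  d_2[S1] = 19/54*1/9 + 1/9*1/9 + 2/9*2/9 + 17/54*1/9 = 11/81
  d_2[S2] = 19/54*1/3 + 1/9*2/9 + 2/9*2/9 + 17/54*1/9 = 55/243
  d_2[S3] = 19/54*2/9 + 1/9*1/3 + 2/9*1/9 + 17/54*1/3 = 119/486
d_2 = (S0=191/486, S1=11/81, S2=55/243, S3=119/486)
  d_3[S0] = 191/486*1/3 + 11/81*1/3 + 55/243*4/9 + 119/486*4/9 = 1687/4374
  d_3[S1] = 191/486*1/9 + 11/81*1/9 + 55/243*2/9 + 119/486*1/9 = 298/2187
  d_3[S2] = 191/486*1/3 + 11/81*2/9 + 55/243*2/9 + 119/486*1/9 = 58/243
  d_3[S3] = 191/486*2/9 + 11/81*1/3 + 55/243*1/9 + 119/486*1/3 = 349/1458
d_3 = (S0=1687/4374, S1=298/2187, S2=58/243, S3=349/1458)
  d_4[S0] = 1687/4374*1/3 + 298/2187*1/3 + 58/243*4/9 + 349/1458*4/9 = 5071/13122
  d_4[S1] = 1687/4374*1/9 + 298/2187*1/9 + 58/243*2/9 + 349/1458*1/9 = 301/2187
  d_4[S2] = 1687/4374*1/3 + 298/2187*2/9 + 58/243*2/9 + 349/1458*1/9 = 4694/19683
  d_4[S3] = 1687/4374*2/9 + 298/2187*1/3 + 58/243*1/9 + 349/1458*1/3 = 9347/39366
d_4 = (S0=5071/13122, S1=301/2187, S2=4694/19683, S3=9347/39366)

Answer: 5071/13122 301/2187 4694/19683 9347/39366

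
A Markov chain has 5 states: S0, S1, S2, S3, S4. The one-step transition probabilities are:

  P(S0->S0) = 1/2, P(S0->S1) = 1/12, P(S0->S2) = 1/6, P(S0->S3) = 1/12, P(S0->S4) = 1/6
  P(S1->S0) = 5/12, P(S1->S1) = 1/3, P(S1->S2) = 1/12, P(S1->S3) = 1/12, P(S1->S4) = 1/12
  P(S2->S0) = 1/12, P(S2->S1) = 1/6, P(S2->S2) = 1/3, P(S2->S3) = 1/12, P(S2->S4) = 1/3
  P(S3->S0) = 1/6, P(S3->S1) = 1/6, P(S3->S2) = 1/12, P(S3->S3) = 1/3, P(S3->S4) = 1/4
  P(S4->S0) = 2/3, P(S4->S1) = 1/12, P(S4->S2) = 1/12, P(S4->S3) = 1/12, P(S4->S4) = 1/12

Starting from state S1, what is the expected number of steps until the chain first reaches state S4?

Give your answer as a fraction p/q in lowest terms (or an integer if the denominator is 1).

Let h_i = expected steps to first reach S4 from state i.
Boundary: h_S4 = 0.
First-step equations for the other states:
  h_S0 = 1 + 1/2*h_S0 + 1/12*h_S1 + 1/6*h_S2 + 1/12*h_S3 + 1/6*h_S4
  h_S1 = 1 + 5/12*h_S0 + 1/3*h_S1 + 1/12*h_S2 + 1/12*h_S3 + 1/12*h_S4
  h_S2 = 1 + 1/12*h_S0 + 1/6*h_S1 + 1/3*h_S2 + 1/12*h_S3 + 1/3*h_S4
  h_S3 = 1 + 1/6*h_S0 + 1/6*h_S1 + 1/12*h_S2 + 1/3*h_S3 + 1/4*h_S4

Substituting h_S4 = 0 and rearranging gives the linear system (I - Q) h = 1:
  [1/2, -1/12, -1/6, -1/12] . (h_S0, h_S1, h_S2, h_S3) = 1
  [-5/12, 2/3, -1/12, -1/12] . (h_S0, h_S1, h_S2, h_S3) = 1
  [-1/12, -1/6, 2/3, -1/12] . (h_S0, h_S1, h_S2, h_S3) = 1
  [-1/6, -1/6, -1/12, 2/3] . (h_S0, h_S1, h_S2, h_S3) = 1

Solving yields:
  h_S0 = 378/73
  h_S1 = 5562/949
  h_S2 = 3996/949
  h_S3 = 4542/949

Starting state is S1, so the expected hitting time is h_S1 = 5562/949.

Answer: 5562/949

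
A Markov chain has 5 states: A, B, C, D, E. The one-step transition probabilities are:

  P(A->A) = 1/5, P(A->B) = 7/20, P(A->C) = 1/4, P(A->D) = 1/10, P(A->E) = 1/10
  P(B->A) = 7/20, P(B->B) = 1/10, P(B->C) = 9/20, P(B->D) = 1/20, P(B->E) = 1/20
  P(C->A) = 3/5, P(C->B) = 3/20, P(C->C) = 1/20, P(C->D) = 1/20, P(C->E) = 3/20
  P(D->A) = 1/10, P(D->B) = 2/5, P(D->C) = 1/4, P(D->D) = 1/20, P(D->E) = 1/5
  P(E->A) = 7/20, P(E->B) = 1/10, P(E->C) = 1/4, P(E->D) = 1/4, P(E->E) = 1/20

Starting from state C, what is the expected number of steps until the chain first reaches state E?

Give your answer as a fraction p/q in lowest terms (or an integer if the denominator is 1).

Let h_i = expected steps to first reach E from state i.
Boundary: h_E = 0.
First-step equations for the other states:
  h_A = 1 + 1/5*h_A + 7/20*h_B + 1/4*h_C + 1/10*h_D + 1/10*h_E
  h_B = 1 + 7/20*h_A + 1/10*h_B + 9/20*h_C + 1/20*h_D + 1/20*h_E
  h_C = 1 + 3/5*h_A + 3/20*h_B + 1/20*h_C + 1/20*h_D + 3/20*h_E
  h_D = 1 + 1/10*h_A + 2/5*h_B + 1/4*h_C + 1/20*h_D + 1/5*h_E

Substituting h_E = 0 and rearranging gives the linear system (I - Q) h = 1:
  [4/5, -7/20, -1/4, -1/10] . (h_A, h_B, h_C, h_D) = 1
  [-7/20, 9/10, -9/20, -1/20] . (h_A, h_B, h_C, h_D) = 1
  [-3/5, -3/20, 19/20, -1/20] . (h_A, h_B, h_C, h_D) = 1
  [-1/10, -2/5, -1/4, 19/20] . (h_A, h_B, h_C, h_D) = 1

Solving yields:
  h_A = 51856/5573
  h_B = 53760/5573
  h_C = 49580/5573
  h_D = 47008/5573

Starting state is C, so the expected hitting time is h_C = 49580/5573.

Answer: 49580/5573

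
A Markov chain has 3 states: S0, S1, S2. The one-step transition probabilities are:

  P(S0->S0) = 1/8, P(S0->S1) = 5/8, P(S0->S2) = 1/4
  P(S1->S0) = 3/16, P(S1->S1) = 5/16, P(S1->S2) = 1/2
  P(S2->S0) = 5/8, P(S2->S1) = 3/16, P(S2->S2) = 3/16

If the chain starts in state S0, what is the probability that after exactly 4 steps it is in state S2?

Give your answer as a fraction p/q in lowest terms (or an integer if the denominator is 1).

Answer: 5233/16384

Derivation:
Computing P^4 by repeated multiplication:
P^1 =
  S0: [1/8, 5/8, 1/4]
  S1: [3/16, 5/16, 1/2]
  S2: [5/8, 3/16, 3/16]
P^2 =
  S0: [37/128, 41/128, 25/64]
  S1: [101/256, 79/256, 19/64]
  S2: [59/256, 31/64, 73/256]
P^3 =
  S0: [697/2048, 725/2048, 313/1024]
  S1: [1199/4096, 1633/4096, 79/256]
  S2: [305/1024, 1429/4096, 1447/4096]
P^4 =
  S0: [9829/32768, 12473/32768, 5233/16384]
  S1: [19937/65536, 23947/65536, 5413/16384]
  S2: [21197/65536, 11843/32768, 20653/65536]

(P^4)[S0 -> S2] = 5233/16384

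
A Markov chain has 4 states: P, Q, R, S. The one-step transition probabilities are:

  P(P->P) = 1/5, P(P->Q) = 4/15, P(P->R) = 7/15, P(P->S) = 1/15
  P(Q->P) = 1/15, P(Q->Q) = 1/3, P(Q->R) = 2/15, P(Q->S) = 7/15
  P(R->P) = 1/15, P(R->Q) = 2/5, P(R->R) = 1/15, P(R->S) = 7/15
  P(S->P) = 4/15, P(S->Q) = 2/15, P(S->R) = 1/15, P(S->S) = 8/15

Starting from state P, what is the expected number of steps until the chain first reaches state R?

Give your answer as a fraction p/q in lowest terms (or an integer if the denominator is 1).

Answer: 186/49

Derivation:
Let h_i = expected steps to first reach R from state i.
Boundary: h_R = 0.
First-step equations for the other states:
  h_P = 1 + 1/5*h_P + 4/15*h_Q + 7/15*h_R + 1/15*h_S
  h_Q = 1 + 1/15*h_P + 1/3*h_Q + 2/15*h_R + 7/15*h_S
  h_S = 1 + 4/15*h_P + 2/15*h_Q + 1/15*h_R + 8/15*h_S

Substituting h_R = 0 and rearranging gives the linear system (I - Q) h = 1:
  [4/5, -4/15, -1/15] . (h_P, h_Q, h_S) = 1
  [-1/15, 2/3, -7/15] . (h_P, h_Q, h_S) = 1
  [-4/15, -2/15, 7/15] . (h_P, h_Q, h_S) = 1

Solving yields:
  h_P = 186/49
  h_Q = 300/49
  h_S = 297/49

Starting state is P, so the expected hitting time is h_P = 186/49.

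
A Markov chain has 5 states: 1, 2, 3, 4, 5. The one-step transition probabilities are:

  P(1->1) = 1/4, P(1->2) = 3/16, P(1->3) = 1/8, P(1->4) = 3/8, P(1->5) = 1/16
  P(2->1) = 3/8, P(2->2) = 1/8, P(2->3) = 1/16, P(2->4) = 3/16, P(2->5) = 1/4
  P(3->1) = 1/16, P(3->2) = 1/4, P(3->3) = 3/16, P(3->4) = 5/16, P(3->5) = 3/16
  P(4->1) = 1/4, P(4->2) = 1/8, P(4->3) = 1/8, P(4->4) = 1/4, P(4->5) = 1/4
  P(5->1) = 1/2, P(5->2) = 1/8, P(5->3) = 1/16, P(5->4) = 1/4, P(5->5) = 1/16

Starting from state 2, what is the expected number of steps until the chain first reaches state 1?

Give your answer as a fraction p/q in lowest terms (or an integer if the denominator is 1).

Answer: 31624/10917

Derivation:
Let h_i = expected steps to first reach 1 from state i.
Boundary: h_1 = 0.
First-step equations for the other states:
  h_2 = 1 + 3/8*h_1 + 1/8*h_2 + 1/16*h_3 + 3/16*h_4 + 1/4*h_5
  h_3 = 1 + 1/16*h_1 + 1/4*h_2 + 3/16*h_3 + 5/16*h_4 + 3/16*h_5
  h_4 = 1 + 1/4*h_1 + 1/8*h_2 + 1/8*h_3 + 1/4*h_4 + 1/4*h_5
  h_5 = 1 + 1/2*h_1 + 1/8*h_2 + 1/16*h_3 + 1/4*h_4 + 1/16*h_5

Substituting h_1 = 0 and rearranging gives the linear system (I - Q) h = 1:
  [7/8, -1/16, -3/16, -1/4] . (h_2, h_3, h_4, h_5) = 1
  [-1/4, 13/16, -5/16, -3/16] . (h_2, h_3, h_4, h_5) = 1
  [-1/8, -1/8, 3/4, -1/4] . (h_2, h_3, h_4, h_5) = 1
  [-1/8, -1/16, -1/4, 15/16] . (h_2, h_3, h_4, h_5) = 1

Solving yields:
  h_2 = 31624/10917
  h_3 = 43856/10917
  h_4 = 36656/10917
  h_5 = 9520/3639

Starting state is 2, so the expected hitting time is h_2 = 31624/10917.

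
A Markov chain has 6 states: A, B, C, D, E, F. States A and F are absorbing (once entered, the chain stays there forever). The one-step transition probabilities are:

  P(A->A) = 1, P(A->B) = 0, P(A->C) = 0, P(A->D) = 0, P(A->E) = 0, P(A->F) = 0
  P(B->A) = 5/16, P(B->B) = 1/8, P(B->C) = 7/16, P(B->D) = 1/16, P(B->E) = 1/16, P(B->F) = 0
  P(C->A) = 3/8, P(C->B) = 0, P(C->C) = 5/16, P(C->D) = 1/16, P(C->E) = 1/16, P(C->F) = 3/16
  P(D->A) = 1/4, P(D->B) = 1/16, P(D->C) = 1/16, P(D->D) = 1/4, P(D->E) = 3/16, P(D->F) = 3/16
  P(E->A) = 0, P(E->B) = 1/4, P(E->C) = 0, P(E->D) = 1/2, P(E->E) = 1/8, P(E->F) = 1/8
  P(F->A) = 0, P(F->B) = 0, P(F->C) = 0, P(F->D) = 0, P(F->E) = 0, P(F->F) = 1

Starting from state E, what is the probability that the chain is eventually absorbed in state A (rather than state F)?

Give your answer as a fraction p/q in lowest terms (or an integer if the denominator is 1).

Let a_i = P(absorbed in A | start in state i).
Boundary conditions: a_A = 1, a_F = 0.
For each transient state i, a_i = sum_j P(i->j) * a_j:
  a_B = 5/16*a_A + 1/8*a_B + 7/16*a_C + 1/16*a_D + 1/16*a_E + 0*a_F
  a_C = 3/8*a_A + 0*a_B + 5/16*a_C + 1/16*a_D + 1/16*a_E + 3/16*a_F
  a_D = 1/4*a_A + 1/16*a_B + 1/16*a_C + 1/4*a_D + 3/16*a_E + 3/16*a_F
  a_E = 0*a_A + 1/4*a_B + 0*a_C + 1/2*a_D + 1/8*a_E + 1/8*a_F

Substituting a_A = 1 and a_F = 0, rearrange to (I - Q) a = r where r[i] = P(i -> A):
  [7/8, -7/16, -1/16, -1/16] . (a_B, a_C, a_D, a_E) = 5/16
  [0, 11/16, -1/16, -1/16] . (a_B, a_C, a_D, a_E) = 3/8
  [-1/16, -1/16, 3/4, -3/16] . (a_B, a_C, a_D, a_E) = 1/4
  [-1/4, 0, -1/2, 7/8] . (a_B, a_C, a_D, a_E) = 0

Solving yields:
  a_B = 7787/10196
  a_C = 6623/10196
  a_D = 6015/10196
  a_E = 2831/5098

Starting state is E, so the absorption probability is a_E = 2831/5098.

Answer: 2831/5098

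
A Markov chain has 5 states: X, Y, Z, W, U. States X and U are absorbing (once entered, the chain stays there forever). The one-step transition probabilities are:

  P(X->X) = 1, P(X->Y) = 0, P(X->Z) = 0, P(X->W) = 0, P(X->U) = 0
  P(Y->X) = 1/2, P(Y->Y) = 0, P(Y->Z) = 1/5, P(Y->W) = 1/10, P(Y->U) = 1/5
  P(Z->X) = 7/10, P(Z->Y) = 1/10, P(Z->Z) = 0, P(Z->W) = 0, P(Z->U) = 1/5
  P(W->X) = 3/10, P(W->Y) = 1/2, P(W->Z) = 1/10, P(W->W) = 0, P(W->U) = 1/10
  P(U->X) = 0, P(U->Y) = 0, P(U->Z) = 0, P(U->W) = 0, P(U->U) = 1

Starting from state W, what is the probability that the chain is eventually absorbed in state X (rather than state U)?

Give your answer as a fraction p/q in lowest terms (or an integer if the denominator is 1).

Answer: 689/929

Derivation:
Let a_i = P(absorbed in X | start in state i).
Boundary conditions: a_X = 1, a_U = 0.
For each transient state i, a_i = sum_j P(i->j) * a_j:
  a_Y = 1/2*a_X + 0*a_Y + 1/5*a_Z + 1/10*a_W + 1/5*a_U
  a_Z = 7/10*a_X + 1/10*a_Y + 0*a_Z + 0*a_W + 1/5*a_U
  a_W = 3/10*a_X + 1/2*a_Y + 1/10*a_Z + 0*a_W + 1/10*a_U

Substituting a_X = 1 and a_U = 0, rearrange to (I - Q) a = r where r[i] = P(i -> X):
  [1, -1/5, -1/10] . (a_Y, a_Z, a_W) = 1/2
  [-1/10, 1, 0] . (a_Y, a_Z, a_W) = 7/10
  [-1/2, -1/10, 1] . (a_Y, a_Z, a_W) = 3/10

Solving yields:
  a_Y = 677/929
  a_Z = 718/929
  a_W = 689/929

Starting state is W, so the absorption probability is a_W = 689/929.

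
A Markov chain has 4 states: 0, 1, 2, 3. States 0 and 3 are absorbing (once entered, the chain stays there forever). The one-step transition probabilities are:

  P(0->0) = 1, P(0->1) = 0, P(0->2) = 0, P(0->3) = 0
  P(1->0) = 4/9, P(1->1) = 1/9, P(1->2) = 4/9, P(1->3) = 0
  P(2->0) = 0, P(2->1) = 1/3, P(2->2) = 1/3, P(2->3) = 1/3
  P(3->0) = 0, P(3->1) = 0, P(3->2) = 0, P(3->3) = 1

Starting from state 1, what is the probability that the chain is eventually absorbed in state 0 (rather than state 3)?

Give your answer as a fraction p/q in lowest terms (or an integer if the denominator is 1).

Let a_i = P(absorbed in 0 | start in state i).
Boundary conditions: a_0 = 1, a_3 = 0.
For each transient state i, a_i = sum_j P(i->j) * a_j:
  a_1 = 4/9*a_0 + 1/9*a_1 + 4/9*a_2 + 0*a_3
  a_2 = 0*a_0 + 1/3*a_1 + 1/3*a_2 + 1/3*a_3

Substituting a_0 = 1 and a_3 = 0, rearrange to (I - Q) a = r where r[i] = P(i -> 0):
  [8/9, -4/9] . (a_1, a_2) = 4/9
  [-1/3, 2/3] . (a_1, a_2) = 0

Solving yields:
  a_1 = 2/3
  a_2 = 1/3

Starting state is 1, so the absorption probability is a_1 = 2/3.

Answer: 2/3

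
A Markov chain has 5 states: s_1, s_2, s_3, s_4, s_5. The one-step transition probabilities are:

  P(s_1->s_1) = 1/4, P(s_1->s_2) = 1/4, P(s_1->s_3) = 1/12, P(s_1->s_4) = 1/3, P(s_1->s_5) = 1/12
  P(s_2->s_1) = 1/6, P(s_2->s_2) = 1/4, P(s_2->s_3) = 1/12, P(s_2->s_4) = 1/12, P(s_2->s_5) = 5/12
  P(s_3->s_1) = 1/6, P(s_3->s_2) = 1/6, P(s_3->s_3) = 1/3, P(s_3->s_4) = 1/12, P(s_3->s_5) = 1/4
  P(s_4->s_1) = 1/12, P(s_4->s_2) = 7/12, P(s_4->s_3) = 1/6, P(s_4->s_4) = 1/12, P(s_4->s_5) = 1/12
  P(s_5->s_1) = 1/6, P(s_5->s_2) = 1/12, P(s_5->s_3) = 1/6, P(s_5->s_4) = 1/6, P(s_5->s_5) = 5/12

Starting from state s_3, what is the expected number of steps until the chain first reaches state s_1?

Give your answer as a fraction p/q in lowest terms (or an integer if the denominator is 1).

Answer: 16272/2563

Derivation:
Let h_i = expected steps to first reach s_1 from state i.
Boundary: h_s_1 = 0.
First-step equations for the other states:
  h_s_2 = 1 + 1/6*h_s_1 + 1/4*h_s_2 + 1/12*h_s_3 + 1/12*h_s_4 + 5/12*h_s_5
  h_s_3 = 1 + 1/6*h_s_1 + 1/6*h_s_2 + 1/3*h_s_3 + 1/12*h_s_4 + 1/4*h_s_5
  h_s_4 = 1 + 1/12*h_s_1 + 7/12*h_s_2 + 1/6*h_s_3 + 1/12*h_s_4 + 1/12*h_s_5
  h_s_5 = 1 + 1/6*h_s_1 + 1/12*h_s_2 + 1/6*h_s_3 + 1/6*h_s_4 + 5/12*h_s_5

Substituting h_s_1 = 0 and rearranging gives the linear system (I - Q) h = 1:
  [3/4, -1/12, -1/12, -5/12] . (h_s_2, h_s_3, h_s_4, h_s_5) = 1
  [-1/6, 2/3, -1/12, -1/4] . (h_s_2, h_s_3, h_s_4, h_s_5) = 1
  [-7/12, -1/6, 11/12, -1/12] . (h_s_2, h_s_3, h_s_4, h_s_5) = 1
  [-1/12, -1/6, -1/6, 7/12] . (h_s_2, h_s_3, h_s_4, h_s_5) = 1

Solving yields:
  h_s_2 = 16296/2563
  h_s_3 = 16272/2563
  h_s_4 = 17616/2563
  h_s_5 = 16404/2563

Starting state is s_3, so the expected hitting time is h_s_3 = 16272/2563.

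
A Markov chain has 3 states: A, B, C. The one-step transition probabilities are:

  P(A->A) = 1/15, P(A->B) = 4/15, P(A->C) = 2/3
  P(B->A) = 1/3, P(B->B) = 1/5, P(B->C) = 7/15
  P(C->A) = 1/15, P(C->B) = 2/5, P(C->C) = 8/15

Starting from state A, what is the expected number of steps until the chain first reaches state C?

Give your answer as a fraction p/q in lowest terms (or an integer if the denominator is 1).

Let h_i = expected steps to first reach C from state i.
Boundary: h_C = 0.
First-step equations for the other states:
  h_A = 1 + 1/15*h_A + 4/15*h_B + 2/3*h_C
  h_B = 1 + 1/3*h_A + 1/5*h_B + 7/15*h_C

Substituting h_C = 0 and rearranging gives the linear system (I - Q) h = 1:
  [14/15, -4/15] . (h_A, h_B) = 1
  [-1/3, 4/5] . (h_A, h_B) = 1

Solving yields:
  h_A = 60/37
  h_B = 285/148

Starting state is A, so the expected hitting time is h_A = 60/37.

Answer: 60/37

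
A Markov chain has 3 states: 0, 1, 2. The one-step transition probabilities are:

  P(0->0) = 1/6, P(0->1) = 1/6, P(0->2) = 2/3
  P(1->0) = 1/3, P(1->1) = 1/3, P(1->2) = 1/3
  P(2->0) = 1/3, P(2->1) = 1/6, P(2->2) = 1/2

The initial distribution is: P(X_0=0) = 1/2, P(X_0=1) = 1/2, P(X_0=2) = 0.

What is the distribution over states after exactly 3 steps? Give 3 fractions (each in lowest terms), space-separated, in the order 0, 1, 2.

Answer: 41/144 29/144 37/72

Derivation:
Propagating the distribution step by step (d_{t+1} = d_t * P):
d_0 = (0=1/2, 1=1/2, 2=0)
  d_1[0] = 1/2*1/6 + 1/2*1/3 + 0*1/3 = 1/4
  d_1[1] = 1/2*1/6 + 1/2*1/3 + 0*1/6 = 1/4
  d_1[2] = 1/2*2/3 + 1/2*1/3 + 0*1/2 = 1/2
d_1 = (0=1/4, 1=1/4, 2=1/2)
  d_2[0] = 1/4*1/6 + 1/4*1/3 + 1/2*1/3 = 7/24
  d_2[1] = 1/4*1/6 + 1/4*1/3 + 1/2*1/6 = 5/24
  d_2[2] = 1/4*2/3 + 1/4*1/3 + 1/2*1/2 = 1/2
d_2 = (0=7/24, 1=5/24, 2=1/2)
  d_3[0] = 7/24*1/6 + 5/24*1/3 + 1/2*1/3 = 41/144
  d_3[1] = 7/24*1/6 + 5/24*1/3 + 1/2*1/6 = 29/144
  d_3[2] = 7/24*2/3 + 5/24*1/3 + 1/2*1/2 = 37/72
d_3 = (0=41/144, 1=29/144, 2=37/72)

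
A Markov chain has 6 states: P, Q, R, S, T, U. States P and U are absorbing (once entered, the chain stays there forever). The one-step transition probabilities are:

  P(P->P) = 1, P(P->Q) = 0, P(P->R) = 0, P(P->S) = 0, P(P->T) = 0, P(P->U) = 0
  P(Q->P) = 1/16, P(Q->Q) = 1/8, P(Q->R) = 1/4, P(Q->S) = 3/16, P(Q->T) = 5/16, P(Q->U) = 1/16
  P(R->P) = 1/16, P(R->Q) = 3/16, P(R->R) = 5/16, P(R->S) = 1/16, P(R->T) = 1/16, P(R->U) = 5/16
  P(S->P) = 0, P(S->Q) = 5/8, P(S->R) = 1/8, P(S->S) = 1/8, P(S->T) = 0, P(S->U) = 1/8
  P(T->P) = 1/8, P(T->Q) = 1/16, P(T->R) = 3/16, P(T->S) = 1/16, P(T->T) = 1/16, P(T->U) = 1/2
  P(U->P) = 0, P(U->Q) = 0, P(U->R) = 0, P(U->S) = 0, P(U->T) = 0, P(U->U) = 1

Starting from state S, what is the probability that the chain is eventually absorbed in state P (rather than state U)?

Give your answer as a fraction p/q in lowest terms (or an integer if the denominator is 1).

Answer: 521/2604

Derivation:
Let a_i = P(absorbed in P | start in state i).
Boundary conditions: a_P = 1, a_U = 0.
For each transient state i, a_i = sum_j P(i->j) * a_j:
  a_Q = 1/16*a_P + 1/8*a_Q + 1/4*a_R + 3/16*a_S + 5/16*a_T + 1/16*a_U
  a_R = 1/16*a_P + 3/16*a_Q + 5/16*a_R + 1/16*a_S + 1/16*a_T + 5/16*a_U
  a_S = 0*a_P + 5/8*a_Q + 1/8*a_R + 1/8*a_S + 0*a_T + 1/8*a_U
  a_T = 1/8*a_P + 1/16*a_Q + 3/16*a_R + 1/16*a_S + 1/16*a_T + 1/2*a_U

Substituting a_P = 1 and a_U = 0, rearrange to (I - Q) a = r where r[i] = P(i -> P):
  [7/8, -1/4, -3/16, -5/16] . (a_Q, a_R, a_S, a_T) = 1/16
  [-3/16, 11/16, -1/16, -1/16] . (a_Q, a_R, a_S, a_T) = 1/16
  [-5/8, -1/8, 7/8, 0] . (a_Q, a_R, a_S, a_T) = 0
  [-1/16, -3/16, -1/16, 15/16] . (a_Q, a_R, a_S, a_T) = 1/8

Solving yields:
  a_Q = 2515/10416
  a_R = 671/3472
  a_S = 521/2604
  a_T = 1049/5208

Starting state is S, so the absorption probability is a_S = 521/2604.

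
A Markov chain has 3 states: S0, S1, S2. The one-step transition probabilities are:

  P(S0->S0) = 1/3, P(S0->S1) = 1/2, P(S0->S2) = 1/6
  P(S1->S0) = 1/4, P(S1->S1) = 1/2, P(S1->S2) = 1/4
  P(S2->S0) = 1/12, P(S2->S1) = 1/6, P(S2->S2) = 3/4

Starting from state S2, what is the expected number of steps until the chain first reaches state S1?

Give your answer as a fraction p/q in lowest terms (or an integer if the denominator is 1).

Answer: 54/11

Derivation:
Let h_i = expected steps to first reach S1 from state i.
Boundary: h_S1 = 0.
First-step equations for the other states:
  h_S0 = 1 + 1/3*h_S0 + 1/2*h_S1 + 1/6*h_S2
  h_S2 = 1 + 1/12*h_S0 + 1/6*h_S1 + 3/4*h_S2

Substituting h_S1 = 0 and rearranging gives the linear system (I - Q) h = 1:
  [2/3, -1/6] . (h_S0, h_S2) = 1
  [-1/12, 1/4] . (h_S0, h_S2) = 1

Solving yields:
  h_S0 = 30/11
  h_S2 = 54/11

Starting state is S2, so the expected hitting time is h_S2 = 54/11.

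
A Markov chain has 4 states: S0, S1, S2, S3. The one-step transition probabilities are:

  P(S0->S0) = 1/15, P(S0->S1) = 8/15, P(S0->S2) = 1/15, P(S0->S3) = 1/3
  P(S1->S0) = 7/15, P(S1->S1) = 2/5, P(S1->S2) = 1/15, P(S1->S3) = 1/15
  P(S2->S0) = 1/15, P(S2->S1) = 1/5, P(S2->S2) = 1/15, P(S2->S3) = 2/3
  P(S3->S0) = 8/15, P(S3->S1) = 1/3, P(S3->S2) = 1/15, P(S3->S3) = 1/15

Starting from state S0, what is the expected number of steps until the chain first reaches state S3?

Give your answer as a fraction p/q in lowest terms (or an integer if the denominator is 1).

Answer: 17/4

Derivation:
Let h_i = expected steps to first reach S3 from state i.
Boundary: h_S3 = 0.
First-step equations for the other states:
  h_S0 = 1 + 1/15*h_S0 + 8/15*h_S1 + 1/15*h_S2 + 1/3*h_S3
  h_S1 = 1 + 7/15*h_S0 + 2/5*h_S1 + 1/15*h_S2 + 1/15*h_S3
  h_S2 = 1 + 1/15*h_S0 + 1/5*h_S1 + 1/15*h_S2 + 2/3*h_S3

Substituting h_S3 = 0 and rearranging gives the linear system (I - Q) h = 1:
  [14/15, -8/15, -1/15] . (h_S0, h_S1, h_S2) = 1
  [-7/15, 3/5, -1/15] . (h_S0, h_S1, h_S2) = 1
  [-1/15, -1/5, 14/15] . (h_S0, h_S1, h_S2) = 1

Solving yields:
  h_S0 = 17/4
  h_S1 = 21/4
  h_S2 = 5/2

Starting state is S0, so the expected hitting time is h_S0 = 17/4.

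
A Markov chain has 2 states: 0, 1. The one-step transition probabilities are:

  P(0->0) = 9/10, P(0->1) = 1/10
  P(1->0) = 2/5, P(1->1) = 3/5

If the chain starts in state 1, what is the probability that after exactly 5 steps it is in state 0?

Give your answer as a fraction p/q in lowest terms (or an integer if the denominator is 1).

Computing P^5 by repeated multiplication:
P^1 =
  0: [9/10, 1/10]
  1: [2/5, 3/5]
P^2 =
  0: [17/20, 3/20]
  1: [3/5, 2/5]
P^3 =
  0: [33/40, 7/40]
  1: [7/10, 3/10]
P^4 =
  0: [13/16, 3/16]
  1: [3/4, 1/4]
P^5 =
  0: [129/160, 31/160]
  1: [31/40, 9/40]

(P^5)[1 -> 0] = 31/40

Answer: 31/40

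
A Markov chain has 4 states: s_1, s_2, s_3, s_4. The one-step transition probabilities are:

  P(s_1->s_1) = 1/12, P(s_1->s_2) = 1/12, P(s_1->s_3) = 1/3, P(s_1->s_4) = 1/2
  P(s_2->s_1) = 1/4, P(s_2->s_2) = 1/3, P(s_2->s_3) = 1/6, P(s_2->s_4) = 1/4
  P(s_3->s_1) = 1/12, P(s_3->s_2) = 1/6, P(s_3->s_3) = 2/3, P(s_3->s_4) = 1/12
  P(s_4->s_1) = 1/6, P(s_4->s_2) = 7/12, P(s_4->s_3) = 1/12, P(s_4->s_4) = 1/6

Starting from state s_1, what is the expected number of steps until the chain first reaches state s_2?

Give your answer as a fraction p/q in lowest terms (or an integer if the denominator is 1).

Let h_i = expected steps to first reach s_2 from state i.
Boundary: h_s_2 = 0.
First-step equations for the other states:
  h_s_1 = 1 + 1/12*h_s_1 + 1/12*h_s_2 + 1/3*h_s_3 + 1/2*h_s_4
  h_s_3 = 1 + 1/12*h_s_1 + 1/6*h_s_2 + 2/3*h_s_3 + 1/12*h_s_4
  h_s_4 = 1 + 1/6*h_s_1 + 7/12*h_s_2 + 1/12*h_s_3 + 1/6*h_s_4

Substituting h_s_2 = 0 and rearranging gives the linear system (I - Q) h = 1:
  [11/12, -1/3, -1/2] . (h_s_1, h_s_3, h_s_4) = 1
  [-1/12, 1/3, -1/12] . (h_s_1, h_s_3, h_s_4) = 1
  [-1/6, -1/12, 5/6] . (h_s_1, h_s_3, h_s_4) = 1

Solving yields:
  h_s_1 = 452/109
  h_s_3 = 508/109
  h_s_4 = 272/109

Starting state is s_1, so the expected hitting time is h_s_1 = 452/109.

Answer: 452/109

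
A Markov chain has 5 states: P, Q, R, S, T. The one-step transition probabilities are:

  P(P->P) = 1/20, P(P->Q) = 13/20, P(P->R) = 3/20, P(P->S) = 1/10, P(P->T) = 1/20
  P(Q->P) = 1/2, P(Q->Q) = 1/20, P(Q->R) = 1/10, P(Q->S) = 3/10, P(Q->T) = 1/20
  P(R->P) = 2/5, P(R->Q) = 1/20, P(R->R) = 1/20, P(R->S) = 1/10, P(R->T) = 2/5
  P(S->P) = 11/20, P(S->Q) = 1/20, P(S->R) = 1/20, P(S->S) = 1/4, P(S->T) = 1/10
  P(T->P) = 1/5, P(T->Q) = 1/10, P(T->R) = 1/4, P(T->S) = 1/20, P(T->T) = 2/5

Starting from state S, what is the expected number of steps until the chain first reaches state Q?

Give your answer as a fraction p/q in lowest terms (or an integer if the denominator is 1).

Let h_i = expected steps to first reach Q from state i.
Boundary: h_Q = 0.
First-step equations for the other states:
  h_P = 1 + 1/20*h_P + 13/20*h_Q + 3/20*h_R + 1/10*h_S + 1/20*h_T
  h_R = 1 + 2/5*h_P + 1/20*h_Q + 1/20*h_R + 1/10*h_S + 2/5*h_T
  h_S = 1 + 11/20*h_P + 1/20*h_Q + 1/20*h_R + 1/4*h_S + 1/10*h_T
  h_T = 1 + 1/5*h_P + 1/10*h_Q + 1/4*h_R + 1/20*h_S + 2/5*h_T

Substituting h_Q = 0 and rearranging gives the linear system (I - Q) h = 1:
  [19/20, -3/20, -1/10, -1/20] . (h_P, h_R, h_S, h_T) = 1
  [-2/5, 19/20, -1/10, -2/5] . (h_P, h_R, h_S, h_T) = 1
  [-11/20, -1/20, 3/4, -1/10] . (h_P, h_R, h_S, h_T) = 1
  [-1/5, -1/4, -1/20, 3/5] . (h_P, h_R, h_S, h_T) = 1

Solving yields:
  h_P = 30880/12713
  h_R = 170420/38139
  h_S = 153920/38139
  h_T = 178280/38139

Starting state is S, so the expected hitting time is h_S = 153920/38139.

Answer: 153920/38139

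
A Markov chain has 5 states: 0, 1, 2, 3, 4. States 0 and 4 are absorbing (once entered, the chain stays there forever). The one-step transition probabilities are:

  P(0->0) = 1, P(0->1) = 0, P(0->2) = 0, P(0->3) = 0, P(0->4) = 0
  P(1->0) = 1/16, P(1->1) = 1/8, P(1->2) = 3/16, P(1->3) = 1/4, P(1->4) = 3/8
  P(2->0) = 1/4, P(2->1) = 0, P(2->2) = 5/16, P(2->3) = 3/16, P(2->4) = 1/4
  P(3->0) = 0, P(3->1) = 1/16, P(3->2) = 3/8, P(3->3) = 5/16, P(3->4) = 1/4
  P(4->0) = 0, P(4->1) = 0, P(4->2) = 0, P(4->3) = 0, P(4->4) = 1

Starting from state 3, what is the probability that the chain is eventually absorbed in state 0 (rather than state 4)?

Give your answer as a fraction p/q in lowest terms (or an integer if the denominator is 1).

Answer: 359/1389

Derivation:
Let a_i = P(absorbed in 0 | start in state i).
Boundary conditions: a_0 = 1, a_4 = 0.
For each transient state i, a_i = sum_j P(i->j) * a_j:
  a_1 = 1/16*a_0 + 1/8*a_1 + 3/16*a_2 + 1/4*a_3 + 3/8*a_4
  a_2 = 1/4*a_0 + 0*a_1 + 5/16*a_2 + 3/16*a_3 + 1/4*a_4
  a_3 = 0*a_0 + 1/16*a_1 + 3/8*a_2 + 5/16*a_3 + 1/4*a_4

Substituting a_0 = 1 and a_4 = 0, rearrange to (I - Q) a = r where r[i] = P(i -> 0):
  [7/8, -3/16, -1/4] . (a_1, a_2, a_3) = 1/16
  [0, 11/16, -3/16] . (a_1, a_2, a_3) = 1/4
  [-1/16, -3/8, 11/16] . (a_1, a_2, a_3) = 0

Solving yields:
  a_1 = 331/1389
  a_2 = 201/463
  a_3 = 359/1389

Starting state is 3, so the absorption probability is a_3 = 359/1389.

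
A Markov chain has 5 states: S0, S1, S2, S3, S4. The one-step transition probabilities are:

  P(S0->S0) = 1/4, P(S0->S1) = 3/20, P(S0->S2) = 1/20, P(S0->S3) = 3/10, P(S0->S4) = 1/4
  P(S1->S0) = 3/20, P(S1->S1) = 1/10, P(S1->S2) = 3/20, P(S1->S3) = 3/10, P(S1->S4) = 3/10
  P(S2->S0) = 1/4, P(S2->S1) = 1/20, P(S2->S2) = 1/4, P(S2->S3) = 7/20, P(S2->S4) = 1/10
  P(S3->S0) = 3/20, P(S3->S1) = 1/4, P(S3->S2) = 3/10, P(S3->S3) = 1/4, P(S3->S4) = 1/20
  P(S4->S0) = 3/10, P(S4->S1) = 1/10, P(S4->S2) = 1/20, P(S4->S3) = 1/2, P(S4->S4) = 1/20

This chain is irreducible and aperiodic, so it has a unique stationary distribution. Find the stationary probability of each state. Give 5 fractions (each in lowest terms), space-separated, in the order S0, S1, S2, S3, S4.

The stationary distribution satisfies pi = pi * P, i.e.:
  pi_S0 = 1/4*pi_S0 + 3/20*pi_S1 + 1/4*pi_S2 + 3/20*pi_S3 + 3/10*pi_S4
  pi_S1 = 3/20*pi_S0 + 1/10*pi_S1 + 1/20*pi_S2 + 1/4*pi_S3 + 1/10*pi_S4
  pi_S2 = 1/20*pi_S0 + 3/20*pi_S1 + 1/4*pi_S2 + 3/10*pi_S3 + 1/20*pi_S4
  pi_S3 = 3/10*pi_S0 + 3/10*pi_S1 + 7/20*pi_S2 + 1/4*pi_S3 + 1/2*pi_S4
  pi_S4 = 1/4*pi_S0 + 3/10*pi_S1 + 1/10*pi_S2 + 1/20*pi_S3 + 1/20*pi_S4
with normalization: pi_S0 + pi_S1 + pi_S2 + pi_S3 + pi_S4 = 1.

Using the first 4 balance equations plus normalization, the linear system A*pi = b is:
  [-3/4, 3/20, 1/4, 3/20, 3/10] . pi = 0
  [3/20, -9/10, 1/20, 1/4, 1/10] . pi = 0
  [1/20, 3/20, -3/4, 3/10, 1/20] . pi = 0
  [3/10, 3/10, 7/20, -3/4, 1/2] . pi = 0
  [1, 1, 1, 1, 1] . pi = 1

Solving yields:
  pi_S0 = 36858/175601
  pi_S1 = 26258/175601
  pi_S2 = 31857/175601
  pi_S3 = 56319/175601
  pi_S4 = 24309/175601

Verification (pi * P):
  36858/175601*1/4 + 26258/175601*3/20 + 31857/175601*1/4 + 56319/175601*3/20 + 24309/175601*3/10 = 36858/175601 = pi_S0  (ok)
  36858/175601*3/20 + 26258/175601*1/10 + 31857/175601*1/20 + 56319/175601*1/4 + 24309/175601*1/10 = 26258/175601 = pi_S1  (ok)
  36858/175601*1/20 + 26258/175601*3/20 + 31857/175601*1/4 + 56319/175601*3/10 + 24309/175601*1/20 = 31857/175601 = pi_S2  (ok)
  36858/175601*3/10 + 26258/175601*3/10 + 31857/175601*7/20 + 56319/175601*1/4 + 24309/175601*1/2 = 56319/175601 = pi_S3  (ok)
  36858/175601*1/4 + 26258/175601*3/10 + 31857/175601*1/10 + 56319/175601*1/20 + 24309/175601*1/20 = 24309/175601 = pi_S4  (ok)

Answer: 36858/175601 26258/175601 31857/175601 56319/175601 24309/175601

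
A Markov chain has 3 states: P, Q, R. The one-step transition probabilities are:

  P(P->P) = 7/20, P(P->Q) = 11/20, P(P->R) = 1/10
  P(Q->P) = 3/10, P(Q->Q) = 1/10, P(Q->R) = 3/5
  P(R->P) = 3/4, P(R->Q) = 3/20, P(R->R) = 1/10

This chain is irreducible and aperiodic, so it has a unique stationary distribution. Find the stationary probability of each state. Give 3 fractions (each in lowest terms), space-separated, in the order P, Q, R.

Answer: 24/55 17/55 14/55

Derivation:
The stationary distribution satisfies pi = pi * P, i.e.:
  pi_P = 7/20*pi_P + 3/10*pi_Q + 3/4*pi_R
  pi_Q = 11/20*pi_P + 1/10*pi_Q + 3/20*pi_R
  pi_R = 1/10*pi_P + 3/5*pi_Q + 1/10*pi_R
with normalization: pi_P + pi_Q + pi_R = 1.

Using the first 2 balance equations plus normalization, the linear system A*pi = b is:
  [-13/20, 3/10, 3/4] . pi = 0
  [11/20, -9/10, 3/20] . pi = 0
  [1, 1, 1] . pi = 1

Solving yields:
  pi_P = 24/55
  pi_Q = 17/55
  pi_R = 14/55

Verification (pi * P):
  24/55*7/20 + 17/55*3/10 + 14/55*3/4 = 24/55 = pi_P  (ok)
  24/55*11/20 + 17/55*1/10 + 14/55*3/20 = 17/55 = pi_Q  (ok)
  24/55*1/10 + 17/55*3/5 + 14/55*1/10 = 14/55 = pi_R  (ok)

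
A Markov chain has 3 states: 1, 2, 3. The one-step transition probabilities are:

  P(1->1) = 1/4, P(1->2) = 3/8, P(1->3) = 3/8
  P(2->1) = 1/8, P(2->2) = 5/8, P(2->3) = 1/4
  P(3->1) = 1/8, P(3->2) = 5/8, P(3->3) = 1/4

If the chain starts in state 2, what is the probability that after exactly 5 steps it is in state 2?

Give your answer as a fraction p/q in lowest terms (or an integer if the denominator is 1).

Answer: 9655/16384

Derivation:
Computing P^5 by repeated multiplication:
P^1 =
  1: [1/4, 3/8, 3/8]
  2: [1/8, 5/8, 1/4]
  3: [1/8, 5/8, 1/4]
P^2 =
  1: [5/32, 9/16, 9/32]
  2: [9/64, 19/32, 17/64]
  3: [9/64, 19/32, 17/64]
P^3 =
  1: [37/256, 75/128, 69/256]
  2: [73/512, 151/256, 137/512]
  3: [73/512, 151/256, 137/512]
P^4 =
  1: [293/2048, 603/1024, 549/2048]
  2: [585/4096, 1207/2048, 1097/4096]
  3: [585/4096, 1207/2048, 1097/4096]
P^5 =
  1: [2341/16384, 4827/8192, 4389/16384]
  2: [4681/32768, 9655/16384, 8777/32768]
  3: [4681/32768, 9655/16384, 8777/32768]

(P^5)[2 -> 2] = 9655/16384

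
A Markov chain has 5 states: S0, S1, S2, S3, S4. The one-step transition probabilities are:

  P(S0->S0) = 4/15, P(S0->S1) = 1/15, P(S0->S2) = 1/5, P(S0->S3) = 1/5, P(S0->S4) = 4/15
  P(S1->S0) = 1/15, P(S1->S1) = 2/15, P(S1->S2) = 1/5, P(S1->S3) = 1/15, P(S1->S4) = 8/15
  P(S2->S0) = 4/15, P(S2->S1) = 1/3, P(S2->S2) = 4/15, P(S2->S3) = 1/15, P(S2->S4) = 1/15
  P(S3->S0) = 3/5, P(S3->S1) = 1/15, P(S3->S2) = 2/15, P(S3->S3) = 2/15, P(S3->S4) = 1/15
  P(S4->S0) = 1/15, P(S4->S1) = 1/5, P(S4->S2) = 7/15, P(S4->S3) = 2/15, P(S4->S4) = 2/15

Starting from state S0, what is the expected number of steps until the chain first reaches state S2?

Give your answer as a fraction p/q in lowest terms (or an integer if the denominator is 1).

Let h_i = expected steps to first reach S2 from state i.
Boundary: h_S2 = 0.
First-step equations for the other states:
  h_S0 = 1 + 4/15*h_S0 + 1/15*h_S1 + 1/5*h_S2 + 1/5*h_S3 + 4/15*h_S4
  h_S1 = 1 + 1/15*h_S0 + 2/15*h_S1 + 1/5*h_S2 + 1/15*h_S3 + 8/15*h_S4
  h_S3 = 1 + 3/5*h_S0 + 1/15*h_S1 + 2/15*h_S2 + 2/15*h_S3 + 1/15*h_S4
  h_S4 = 1 + 1/15*h_S0 + 1/5*h_S1 + 7/15*h_S2 + 2/15*h_S3 + 2/15*h_S4

Substituting h_S2 = 0 and rearranging gives the linear system (I - Q) h = 1:
  [11/15, -1/15, -1/5, -4/15] . (h_S0, h_S1, h_S3, h_S4) = 1
  [-1/15, 13/15, -1/15, -8/15] . (h_S0, h_S1, h_S3, h_S4) = 1
  [-3/5, -1/15, 13/15, -1/15] . (h_S0, h_S1, h_S3, h_S4) = 1
  [-1/15, -1/5, -2/15, 13/15] . (h_S0, h_S1, h_S3, h_S4) = 1

Solving yields:
  h_S0 = 27195/6829
  h_S1 = 24810/6829
  h_S3 = 30180/6829
  h_S4 = 20340/6829

Starting state is S0, so the expected hitting time is h_S0 = 27195/6829.

Answer: 27195/6829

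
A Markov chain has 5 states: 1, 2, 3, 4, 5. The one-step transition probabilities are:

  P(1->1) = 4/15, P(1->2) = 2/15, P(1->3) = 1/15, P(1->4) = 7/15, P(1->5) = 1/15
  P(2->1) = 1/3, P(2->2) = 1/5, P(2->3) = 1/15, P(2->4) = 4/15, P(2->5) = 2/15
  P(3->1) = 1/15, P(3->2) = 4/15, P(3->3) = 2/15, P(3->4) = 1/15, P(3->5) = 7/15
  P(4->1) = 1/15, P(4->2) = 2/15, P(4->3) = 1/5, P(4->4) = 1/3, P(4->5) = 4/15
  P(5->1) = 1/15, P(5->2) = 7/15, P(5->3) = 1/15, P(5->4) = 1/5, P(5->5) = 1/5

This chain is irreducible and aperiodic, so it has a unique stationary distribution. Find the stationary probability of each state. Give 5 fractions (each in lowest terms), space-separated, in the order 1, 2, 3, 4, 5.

The stationary distribution satisfies pi = pi * P, i.e.:
  pi_1 = 4/15*pi_1 + 1/3*pi_2 + 1/15*pi_3 + 1/15*pi_4 + 1/15*pi_5
  pi_2 = 2/15*pi_1 + 1/5*pi_2 + 4/15*pi_3 + 2/15*pi_4 + 7/15*pi_5
  pi_3 = 1/15*pi_1 + 1/15*pi_2 + 2/15*pi_3 + 1/5*pi_4 + 1/15*pi_5
  pi_4 = 7/15*pi_1 + 4/15*pi_2 + 1/15*pi_3 + 1/3*pi_4 + 1/5*pi_5
  pi_5 = 1/15*pi_1 + 2/15*pi_2 + 7/15*pi_3 + 4/15*pi_4 + 1/5*pi_5
with normalization: pi_1 + pi_2 + pi_3 + pi_4 + pi_5 = 1.

Using the first 4 balance equations plus normalization, the linear system A*pi = b is:
  [-11/15, 1/3, 1/15, 1/15, 1/15] . pi = 0
  [2/15, -4/5, 4/15, 2/15, 7/15] . pi = 0
  [1/15, 1/15, -13/15, 1/5, 1/15] . pi = 0
  [7/15, 4/15, 1/15, -2/3, 1/5] . pi = 0
  [1, 1, 1, 1, 1] . pi = 1

Solving yields:
  pi_1 = 3895/24128
  pi_2 = 5653/24128
  pi_3 = 2693/24128
  pi_4 = 6787/24128
  pi_5 = 1275/6032

Verification (pi * P):
  3895/24128*4/15 + 5653/24128*1/3 + 2693/24128*1/15 + 6787/24128*1/15 + 1275/6032*1/15 = 3895/24128 = pi_1  (ok)
  3895/24128*2/15 + 5653/24128*1/5 + 2693/24128*4/15 + 6787/24128*2/15 + 1275/6032*7/15 = 5653/24128 = pi_2  (ok)
  3895/24128*1/15 + 5653/24128*1/15 + 2693/24128*2/15 + 6787/24128*1/5 + 1275/6032*1/15 = 2693/24128 = pi_3  (ok)
  3895/24128*7/15 + 5653/24128*4/15 + 2693/24128*1/15 + 6787/24128*1/3 + 1275/6032*1/5 = 6787/24128 = pi_4  (ok)
  3895/24128*1/15 + 5653/24128*2/15 + 2693/24128*7/15 + 6787/24128*4/15 + 1275/6032*1/5 = 1275/6032 = pi_5  (ok)

Answer: 3895/24128 5653/24128 2693/24128 6787/24128 1275/6032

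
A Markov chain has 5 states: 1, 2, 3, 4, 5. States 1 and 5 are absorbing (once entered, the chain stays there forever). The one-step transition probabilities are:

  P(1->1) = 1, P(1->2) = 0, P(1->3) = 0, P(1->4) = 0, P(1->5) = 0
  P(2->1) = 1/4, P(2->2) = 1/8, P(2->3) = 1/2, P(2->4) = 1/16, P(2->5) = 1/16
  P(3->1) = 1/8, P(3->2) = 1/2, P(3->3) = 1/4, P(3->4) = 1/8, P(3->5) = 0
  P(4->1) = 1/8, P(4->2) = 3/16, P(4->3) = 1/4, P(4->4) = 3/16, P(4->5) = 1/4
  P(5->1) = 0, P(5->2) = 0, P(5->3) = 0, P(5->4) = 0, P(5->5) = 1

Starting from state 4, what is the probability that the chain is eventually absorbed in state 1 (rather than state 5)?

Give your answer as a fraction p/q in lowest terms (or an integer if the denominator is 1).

Answer: 160/281

Derivation:
Let a_i = P(absorbed in 1 | start in state i).
Boundary conditions: a_1 = 1, a_5 = 0.
For each transient state i, a_i = sum_j P(i->j) * a_j:
  a_2 = 1/4*a_1 + 1/8*a_2 + 1/2*a_3 + 1/16*a_4 + 1/16*a_5
  a_3 = 1/8*a_1 + 1/2*a_2 + 1/4*a_3 + 1/8*a_4 + 0*a_5
  a_4 = 1/8*a_1 + 3/16*a_2 + 1/4*a_3 + 3/16*a_4 + 1/4*a_5

Substituting a_1 = 1 and a_5 = 0, rearrange to (I - Q) a = r where r[i] = P(i -> 1):
  [7/8, -1/2, -1/16] . (a_2, a_3, a_4) = 1/4
  [-1/2, 3/4, -1/8] . (a_2, a_3, a_4) = 1/8
  [-3/16, -1/4, 13/16] . (a_2, a_3, a_4) = 1/8

Solving yields:
  a_2 = 216/281
  a_3 = 435/562
  a_4 = 160/281

Starting state is 4, so the absorption probability is a_4 = 160/281.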